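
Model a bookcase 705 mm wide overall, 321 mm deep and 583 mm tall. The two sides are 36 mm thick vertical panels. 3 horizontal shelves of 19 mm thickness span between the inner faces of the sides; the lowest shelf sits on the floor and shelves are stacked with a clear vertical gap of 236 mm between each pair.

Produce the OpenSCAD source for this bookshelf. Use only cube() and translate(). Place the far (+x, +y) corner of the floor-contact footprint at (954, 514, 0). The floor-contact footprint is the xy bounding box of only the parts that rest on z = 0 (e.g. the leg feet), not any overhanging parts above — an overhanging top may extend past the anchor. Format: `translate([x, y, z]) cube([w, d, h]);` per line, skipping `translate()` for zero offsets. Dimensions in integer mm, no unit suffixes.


translate([249, 193, 0]) cube([36, 321, 583]);
translate([918, 193, 0]) cube([36, 321, 583]);
translate([285, 193, 0]) cube([633, 321, 19]);
translate([285, 193, 255]) cube([633, 321, 19]);
translate([285, 193, 510]) cube([633, 321, 19]);


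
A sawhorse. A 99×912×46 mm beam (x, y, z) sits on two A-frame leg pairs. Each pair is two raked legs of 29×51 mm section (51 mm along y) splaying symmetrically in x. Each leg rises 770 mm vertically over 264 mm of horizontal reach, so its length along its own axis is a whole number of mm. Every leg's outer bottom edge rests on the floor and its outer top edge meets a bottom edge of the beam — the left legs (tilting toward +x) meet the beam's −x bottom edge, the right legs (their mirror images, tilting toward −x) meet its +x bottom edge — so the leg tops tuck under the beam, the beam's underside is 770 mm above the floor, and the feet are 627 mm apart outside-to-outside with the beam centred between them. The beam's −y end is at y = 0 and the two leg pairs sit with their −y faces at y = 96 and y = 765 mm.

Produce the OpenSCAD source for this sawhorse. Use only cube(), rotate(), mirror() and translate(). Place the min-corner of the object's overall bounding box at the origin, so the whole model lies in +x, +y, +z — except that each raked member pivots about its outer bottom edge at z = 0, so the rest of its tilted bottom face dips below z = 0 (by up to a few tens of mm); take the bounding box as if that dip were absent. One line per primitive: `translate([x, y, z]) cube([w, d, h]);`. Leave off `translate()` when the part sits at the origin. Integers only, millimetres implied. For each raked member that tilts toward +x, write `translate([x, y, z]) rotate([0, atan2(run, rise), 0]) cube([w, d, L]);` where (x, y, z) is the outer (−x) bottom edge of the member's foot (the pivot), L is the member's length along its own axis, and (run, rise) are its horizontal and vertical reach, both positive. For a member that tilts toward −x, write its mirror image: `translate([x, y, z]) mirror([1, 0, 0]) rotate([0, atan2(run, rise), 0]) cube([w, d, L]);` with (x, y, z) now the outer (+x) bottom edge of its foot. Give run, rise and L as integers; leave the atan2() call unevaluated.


// leg length = √(264² + 770²) = 814
// right-leg outer foot x = 2·264 + 99 = 627
// beam min-corner = (264, 0, 770)
translate([264, 0, 770]) cube([99, 912, 46]);
translate([0, 96, 0]) rotate([0, atan2(264, 770), 0]) cube([29, 51, 814]);
translate([627, 96, 0]) mirror([1, 0, 0]) rotate([0, atan2(264, 770), 0]) cube([29, 51, 814]);
translate([0, 765, 0]) rotate([0, atan2(264, 770), 0]) cube([29, 51, 814]);
translate([627, 765, 0]) mirror([1, 0, 0]) rotate([0, atan2(264, 770), 0]) cube([29, 51, 814]);


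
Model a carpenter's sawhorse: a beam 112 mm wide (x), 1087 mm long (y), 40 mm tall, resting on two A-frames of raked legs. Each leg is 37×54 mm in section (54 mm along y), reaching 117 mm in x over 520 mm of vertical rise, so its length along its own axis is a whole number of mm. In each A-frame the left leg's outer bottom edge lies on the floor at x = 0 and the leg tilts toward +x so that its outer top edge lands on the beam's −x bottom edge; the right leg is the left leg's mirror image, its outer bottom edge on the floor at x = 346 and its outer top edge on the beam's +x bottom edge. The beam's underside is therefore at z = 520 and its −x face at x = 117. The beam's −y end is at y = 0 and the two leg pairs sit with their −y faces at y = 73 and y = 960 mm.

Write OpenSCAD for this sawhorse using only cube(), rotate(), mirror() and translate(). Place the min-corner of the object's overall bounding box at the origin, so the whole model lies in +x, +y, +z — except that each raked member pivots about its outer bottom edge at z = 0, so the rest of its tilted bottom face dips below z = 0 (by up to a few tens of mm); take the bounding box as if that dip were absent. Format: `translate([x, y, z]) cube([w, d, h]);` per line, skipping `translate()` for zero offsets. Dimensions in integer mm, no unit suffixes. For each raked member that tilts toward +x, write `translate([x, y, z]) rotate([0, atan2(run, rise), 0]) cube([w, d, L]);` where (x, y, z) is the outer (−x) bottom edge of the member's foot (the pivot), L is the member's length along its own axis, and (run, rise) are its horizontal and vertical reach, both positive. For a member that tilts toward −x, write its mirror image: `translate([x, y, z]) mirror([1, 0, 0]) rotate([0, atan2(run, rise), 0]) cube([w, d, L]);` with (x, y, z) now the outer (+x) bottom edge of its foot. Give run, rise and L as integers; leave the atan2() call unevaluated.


// leg length = √(117² + 520²) = 533
// right-leg outer foot x = 2·117 + 112 = 346
// beam min-corner = (117, 0, 520)
translate([117, 0, 520]) cube([112, 1087, 40]);
translate([0, 73, 0]) rotate([0, atan2(117, 520), 0]) cube([37, 54, 533]);
translate([346, 73, 0]) mirror([1, 0, 0]) rotate([0, atan2(117, 520), 0]) cube([37, 54, 533]);
translate([0, 960, 0]) rotate([0, atan2(117, 520), 0]) cube([37, 54, 533]);
translate([346, 960, 0]) mirror([1, 0, 0]) rotate([0, atan2(117, 520), 0]) cube([37, 54, 533]);


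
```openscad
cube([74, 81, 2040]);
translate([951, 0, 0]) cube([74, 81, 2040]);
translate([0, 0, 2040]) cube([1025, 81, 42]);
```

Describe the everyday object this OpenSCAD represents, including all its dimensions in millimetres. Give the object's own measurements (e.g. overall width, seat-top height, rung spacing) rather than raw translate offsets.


A door frame. The clear opening is 877 mm wide and 2040 mm high. Two 74 mm wide jambs, 81 mm deep, stand either side of the opening from the floor to the top of the opening. A 42 mm thick head sits across the top of both jambs, spanning the full outside width of the frame.


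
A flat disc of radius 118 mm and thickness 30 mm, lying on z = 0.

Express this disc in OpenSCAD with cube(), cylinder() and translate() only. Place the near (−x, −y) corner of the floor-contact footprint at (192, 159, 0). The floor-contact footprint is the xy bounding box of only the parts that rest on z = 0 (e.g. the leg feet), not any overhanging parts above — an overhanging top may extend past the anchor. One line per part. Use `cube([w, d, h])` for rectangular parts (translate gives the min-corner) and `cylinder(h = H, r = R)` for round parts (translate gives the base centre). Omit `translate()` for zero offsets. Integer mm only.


translate([310, 277, 0]) cylinder(h = 30, r = 118);


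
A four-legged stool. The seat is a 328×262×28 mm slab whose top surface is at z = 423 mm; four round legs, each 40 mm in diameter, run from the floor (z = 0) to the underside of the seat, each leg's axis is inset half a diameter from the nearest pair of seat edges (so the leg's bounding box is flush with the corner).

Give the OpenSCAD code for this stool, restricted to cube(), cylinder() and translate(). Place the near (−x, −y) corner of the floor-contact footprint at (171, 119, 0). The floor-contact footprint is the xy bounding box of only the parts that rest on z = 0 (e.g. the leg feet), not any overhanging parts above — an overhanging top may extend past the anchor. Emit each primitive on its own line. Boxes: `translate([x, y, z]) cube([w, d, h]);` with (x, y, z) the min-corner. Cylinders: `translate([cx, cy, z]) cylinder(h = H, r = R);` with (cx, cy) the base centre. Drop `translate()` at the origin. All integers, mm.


translate([171, 119, 395]) cube([328, 262, 28]);
translate([191, 139, 0]) cylinder(h = 395, r = 20);
translate([479, 139, 0]) cylinder(h = 395, r = 20);
translate([191, 361, 0]) cylinder(h = 395, r = 20);
translate([479, 361, 0]) cylinder(h = 395, r = 20);


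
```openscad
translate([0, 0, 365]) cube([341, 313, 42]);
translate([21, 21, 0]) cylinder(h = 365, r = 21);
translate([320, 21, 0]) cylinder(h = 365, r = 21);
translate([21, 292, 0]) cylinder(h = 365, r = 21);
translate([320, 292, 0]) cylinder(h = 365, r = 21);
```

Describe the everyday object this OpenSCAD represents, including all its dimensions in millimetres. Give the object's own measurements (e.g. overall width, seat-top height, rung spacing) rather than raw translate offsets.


A simple wooden stool: a rectangular seat 341 mm (x) by 313 mm (y), 42 mm thick, top face at z = 407 mm, on four round legs, each 42 mm in diameter. The legs rest on z = 0, each leg's axis is inset half a diameter from the nearest pair of seat edges (so the leg's bounding box is flush with the corner).


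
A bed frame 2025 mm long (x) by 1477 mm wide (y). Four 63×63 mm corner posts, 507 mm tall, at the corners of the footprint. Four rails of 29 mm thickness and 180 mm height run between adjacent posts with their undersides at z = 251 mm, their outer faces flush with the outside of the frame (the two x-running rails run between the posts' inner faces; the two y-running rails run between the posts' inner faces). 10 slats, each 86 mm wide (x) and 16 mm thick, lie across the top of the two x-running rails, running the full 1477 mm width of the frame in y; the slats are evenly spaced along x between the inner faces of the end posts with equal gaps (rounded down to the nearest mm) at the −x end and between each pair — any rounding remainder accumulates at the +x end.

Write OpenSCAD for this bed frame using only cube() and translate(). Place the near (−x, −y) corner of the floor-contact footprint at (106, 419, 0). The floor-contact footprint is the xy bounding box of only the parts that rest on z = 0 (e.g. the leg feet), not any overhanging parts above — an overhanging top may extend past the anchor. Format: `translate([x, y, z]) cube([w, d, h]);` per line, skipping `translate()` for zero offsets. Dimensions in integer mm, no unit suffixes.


// slat z = rail_z + rail_h = 251 + 180 = 431
// slat gap = ⌊(1899 − 10·86) / 11⌋ = 94
translate([106, 419, 0]) cube([63, 63, 507]);
translate([106, 1833, 0]) cube([63, 63, 507]);
translate([2068, 419, 0]) cube([63, 63, 507]);
translate([2068, 1833, 0]) cube([63, 63, 507]);
translate([169, 419, 251]) cube([1899, 29, 180]);
translate([169, 1867, 251]) cube([1899, 29, 180]);
translate([106, 482, 251]) cube([29, 1351, 180]);
translate([2102, 482, 251]) cube([29, 1351, 180]);
translate([263, 419, 431]) cube([86, 1477, 16]);
translate([443, 419, 431]) cube([86, 1477, 16]);
translate([623, 419, 431]) cube([86, 1477, 16]);
translate([803, 419, 431]) cube([86, 1477, 16]);
translate([983, 419, 431]) cube([86, 1477, 16]);
translate([1163, 419, 431]) cube([86, 1477, 16]);
translate([1343, 419, 431]) cube([86, 1477, 16]);
translate([1523, 419, 431]) cube([86, 1477, 16]);
translate([1703, 419, 431]) cube([86, 1477, 16]);
translate([1883, 419, 431]) cube([86, 1477, 16]);


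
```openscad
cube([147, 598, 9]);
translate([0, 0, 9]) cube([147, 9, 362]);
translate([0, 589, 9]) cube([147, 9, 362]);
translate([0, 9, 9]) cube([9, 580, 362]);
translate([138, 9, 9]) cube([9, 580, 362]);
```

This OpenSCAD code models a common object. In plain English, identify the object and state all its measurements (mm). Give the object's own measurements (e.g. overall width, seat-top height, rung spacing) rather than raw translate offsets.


An open-topped rectangular box: outside dimensions 147×598×371 mm, with a uniform wall and base thickness of 9 mm. The base is a full 147×598 slab on the floor; four walls sit on top of the base. The front and back walls (the −y and +y sides) span the full width; the two side walls fit between them.


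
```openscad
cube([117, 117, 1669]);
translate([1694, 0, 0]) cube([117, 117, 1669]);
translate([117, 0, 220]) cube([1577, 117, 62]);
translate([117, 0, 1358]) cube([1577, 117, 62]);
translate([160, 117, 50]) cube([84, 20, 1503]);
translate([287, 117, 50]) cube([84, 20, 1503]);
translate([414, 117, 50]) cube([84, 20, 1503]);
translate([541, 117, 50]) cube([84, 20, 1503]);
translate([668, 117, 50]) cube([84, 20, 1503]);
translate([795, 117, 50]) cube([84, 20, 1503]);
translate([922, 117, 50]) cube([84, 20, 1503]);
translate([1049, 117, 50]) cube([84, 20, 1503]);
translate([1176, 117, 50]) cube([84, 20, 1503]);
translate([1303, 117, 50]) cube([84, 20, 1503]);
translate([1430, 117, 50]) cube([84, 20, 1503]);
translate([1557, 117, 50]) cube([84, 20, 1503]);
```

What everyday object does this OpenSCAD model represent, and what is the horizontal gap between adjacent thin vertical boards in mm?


A fence section. The picket gap is 43 mm.

Two posts, two rails, 12 pickets — a fence section. Span 1577 mm holds 12 pickets of 84 mm with 13 equal gaps: ⌊(1577 − 12·84) / 13⌋ = 43 mm.


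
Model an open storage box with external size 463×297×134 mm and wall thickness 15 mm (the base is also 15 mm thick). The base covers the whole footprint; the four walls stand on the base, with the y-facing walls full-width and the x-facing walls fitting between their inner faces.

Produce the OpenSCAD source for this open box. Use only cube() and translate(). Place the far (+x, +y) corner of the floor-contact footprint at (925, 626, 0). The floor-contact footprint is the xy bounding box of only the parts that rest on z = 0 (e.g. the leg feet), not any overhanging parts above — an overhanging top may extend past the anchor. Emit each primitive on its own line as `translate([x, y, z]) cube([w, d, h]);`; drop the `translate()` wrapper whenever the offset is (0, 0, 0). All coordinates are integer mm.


translate([462, 329, 0]) cube([463, 297, 15]);
translate([462, 329, 15]) cube([463, 15, 119]);
translate([462, 611, 15]) cube([463, 15, 119]);
translate([462, 344, 15]) cube([15, 267, 119]);
translate([910, 344, 15]) cube([15, 267, 119]);


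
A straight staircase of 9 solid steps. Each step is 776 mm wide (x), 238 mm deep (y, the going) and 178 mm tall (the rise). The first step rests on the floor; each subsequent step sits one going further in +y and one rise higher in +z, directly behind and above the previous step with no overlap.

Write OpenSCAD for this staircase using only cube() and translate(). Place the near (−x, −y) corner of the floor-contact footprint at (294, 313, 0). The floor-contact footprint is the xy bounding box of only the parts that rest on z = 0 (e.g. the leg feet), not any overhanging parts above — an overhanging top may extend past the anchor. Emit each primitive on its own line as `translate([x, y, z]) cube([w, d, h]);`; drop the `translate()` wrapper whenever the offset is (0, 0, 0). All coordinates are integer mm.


translate([294, 313, 0]) cube([776, 238, 178]);
translate([294, 551, 178]) cube([776, 238, 178]);
translate([294, 789, 356]) cube([776, 238, 178]);
translate([294, 1027, 534]) cube([776, 238, 178]);
translate([294, 1265, 712]) cube([776, 238, 178]);
translate([294, 1503, 890]) cube([776, 238, 178]);
translate([294, 1741, 1068]) cube([776, 238, 178]);
translate([294, 1979, 1246]) cube([776, 238, 178]);
translate([294, 2217, 1424]) cube([776, 238, 178]);


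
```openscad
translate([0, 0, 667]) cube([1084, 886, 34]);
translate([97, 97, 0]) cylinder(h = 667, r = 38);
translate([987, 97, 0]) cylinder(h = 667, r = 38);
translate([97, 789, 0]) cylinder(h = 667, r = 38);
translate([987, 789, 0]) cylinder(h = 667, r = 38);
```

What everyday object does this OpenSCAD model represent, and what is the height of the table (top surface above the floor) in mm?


A table. The table height is 701 mm.

A 1084×886×34 slab sits at z = 667 on four Ø76 mm round legs — a table. The top surface is at 667 + 34 = 701 mm.


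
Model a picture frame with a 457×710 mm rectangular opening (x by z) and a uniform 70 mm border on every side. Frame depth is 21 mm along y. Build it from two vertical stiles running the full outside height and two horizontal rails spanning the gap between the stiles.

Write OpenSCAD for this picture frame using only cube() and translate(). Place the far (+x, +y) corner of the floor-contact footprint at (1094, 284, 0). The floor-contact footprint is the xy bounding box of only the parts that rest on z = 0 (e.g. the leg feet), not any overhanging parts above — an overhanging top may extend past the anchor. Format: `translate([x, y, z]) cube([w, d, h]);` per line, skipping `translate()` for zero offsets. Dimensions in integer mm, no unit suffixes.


translate([497, 263, 0]) cube([70, 21, 850]);
translate([1024, 263, 0]) cube([70, 21, 850]);
translate([567, 263, 0]) cube([457, 21, 70]);
translate([567, 263, 780]) cube([457, 21, 70]);


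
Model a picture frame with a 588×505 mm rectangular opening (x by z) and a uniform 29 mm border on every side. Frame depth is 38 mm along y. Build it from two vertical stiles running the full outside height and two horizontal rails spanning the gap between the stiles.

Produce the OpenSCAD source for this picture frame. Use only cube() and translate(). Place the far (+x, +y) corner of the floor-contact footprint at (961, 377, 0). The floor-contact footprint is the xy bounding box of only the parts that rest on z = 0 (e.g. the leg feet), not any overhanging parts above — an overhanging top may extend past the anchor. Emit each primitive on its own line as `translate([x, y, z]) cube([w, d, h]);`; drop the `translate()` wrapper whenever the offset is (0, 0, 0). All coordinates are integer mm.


translate([315, 339, 0]) cube([29, 38, 563]);
translate([932, 339, 0]) cube([29, 38, 563]);
translate([344, 339, 0]) cube([588, 38, 29]);
translate([344, 339, 534]) cube([588, 38, 29]);


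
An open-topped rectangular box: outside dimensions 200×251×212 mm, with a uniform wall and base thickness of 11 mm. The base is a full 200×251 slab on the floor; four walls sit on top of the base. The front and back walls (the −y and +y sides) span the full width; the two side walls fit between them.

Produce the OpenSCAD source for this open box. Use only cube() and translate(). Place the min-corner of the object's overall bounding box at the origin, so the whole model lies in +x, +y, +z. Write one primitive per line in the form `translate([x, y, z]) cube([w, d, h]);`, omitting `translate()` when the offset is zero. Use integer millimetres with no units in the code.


cube([200, 251, 11]);
translate([0, 0, 11]) cube([200, 11, 201]);
translate([0, 240, 11]) cube([200, 11, 201]);
translate([0, 11, 11]) cube([11, 229, 201]);
translate([189, 11, 11]) cube([11, 229, 201]);


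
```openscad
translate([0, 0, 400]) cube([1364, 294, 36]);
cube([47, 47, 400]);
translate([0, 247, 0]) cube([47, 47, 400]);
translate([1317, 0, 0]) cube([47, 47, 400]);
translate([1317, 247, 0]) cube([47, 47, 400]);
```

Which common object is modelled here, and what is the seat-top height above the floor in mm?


A bench. The seat-top height is 436 mm.

A long slab on four corner posts — a bench. The slab sits at z = 400 with thickness 36, so the top is 400 + 36 = 436 mm.


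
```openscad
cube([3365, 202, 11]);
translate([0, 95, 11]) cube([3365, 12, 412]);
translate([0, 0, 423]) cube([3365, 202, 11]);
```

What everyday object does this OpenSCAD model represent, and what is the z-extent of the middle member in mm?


An I-beam. The web height is 412 mm.

Two wide flanges with a thin centred web — an I-beam. Overall 434 mm minus two 11 mm flanges gives a web of 434 − 2·11 = 412 mm.


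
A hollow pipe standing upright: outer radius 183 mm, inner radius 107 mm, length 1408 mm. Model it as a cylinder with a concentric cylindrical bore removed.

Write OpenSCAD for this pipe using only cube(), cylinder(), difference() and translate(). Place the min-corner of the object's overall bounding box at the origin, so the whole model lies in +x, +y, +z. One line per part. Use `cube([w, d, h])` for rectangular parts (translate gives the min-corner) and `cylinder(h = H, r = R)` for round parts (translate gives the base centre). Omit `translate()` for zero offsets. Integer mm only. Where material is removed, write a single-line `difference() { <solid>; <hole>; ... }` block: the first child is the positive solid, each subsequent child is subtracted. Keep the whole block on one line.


difference() { translate([183, 183, 0]) cylinder(h = 1408, r = 183); translate([183, 183, 0]) cylinder(h = 1408, r = 107); }


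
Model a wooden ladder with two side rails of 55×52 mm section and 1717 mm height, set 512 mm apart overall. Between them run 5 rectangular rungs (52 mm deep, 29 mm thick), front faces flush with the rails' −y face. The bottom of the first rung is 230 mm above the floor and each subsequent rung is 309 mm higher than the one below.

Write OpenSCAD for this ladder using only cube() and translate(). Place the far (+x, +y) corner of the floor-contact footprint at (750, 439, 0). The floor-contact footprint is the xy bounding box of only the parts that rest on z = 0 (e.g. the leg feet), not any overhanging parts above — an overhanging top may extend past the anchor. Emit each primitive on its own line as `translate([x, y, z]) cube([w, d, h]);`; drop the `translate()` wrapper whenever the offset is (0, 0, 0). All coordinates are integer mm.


// rung span = 512 - 2*55 = 402
// rung[k] z = 230 + k*309
translate([238, 387, 0]) cube([55, 52, 1717]);
translate([695, 387, 0]) cube([55, 52, 1717]);
translate([293, 387, 230]) cube([402, 52, 29]);
translate([293, 387, 539]) cube([402, 52, 29]);
translate([293, 387, 848]) cube([402, 52, 29]);
translate([293, 387, 1157]) cube([402, 52, 29]);
translate([293, 387, 1466]) cube([402, 52, 29]);


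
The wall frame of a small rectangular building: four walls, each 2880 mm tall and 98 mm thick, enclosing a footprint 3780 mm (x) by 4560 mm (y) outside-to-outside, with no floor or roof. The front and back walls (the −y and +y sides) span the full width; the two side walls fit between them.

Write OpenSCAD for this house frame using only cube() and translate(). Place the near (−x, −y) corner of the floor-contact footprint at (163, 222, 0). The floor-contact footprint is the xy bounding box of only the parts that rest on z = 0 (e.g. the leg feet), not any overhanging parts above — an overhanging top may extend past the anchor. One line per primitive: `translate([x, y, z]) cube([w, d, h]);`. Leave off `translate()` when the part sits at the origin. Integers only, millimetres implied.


translate([163, 222, 0]) cube([3780, 98, 2880]);
translate([163, 4684, 0]) cube([3780, 98, 2880]);
translate([163, 320, 0]) cube([98, 4364, 2880]);
translate([3845, 320, 0]) cube([98, 4364, 2880]);


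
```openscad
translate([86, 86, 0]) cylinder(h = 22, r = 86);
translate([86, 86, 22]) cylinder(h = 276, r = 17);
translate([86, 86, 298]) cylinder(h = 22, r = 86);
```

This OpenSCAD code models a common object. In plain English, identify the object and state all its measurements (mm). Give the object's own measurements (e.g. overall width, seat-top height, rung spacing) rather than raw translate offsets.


A spool: two coaxial disc flanges of radius 86 mm and thickness 22 mm, joined by a core cylinder of radius 17 mm and height 276 mm. The lower flange rests on z = 0 and the three cylinders share a vertical axis.


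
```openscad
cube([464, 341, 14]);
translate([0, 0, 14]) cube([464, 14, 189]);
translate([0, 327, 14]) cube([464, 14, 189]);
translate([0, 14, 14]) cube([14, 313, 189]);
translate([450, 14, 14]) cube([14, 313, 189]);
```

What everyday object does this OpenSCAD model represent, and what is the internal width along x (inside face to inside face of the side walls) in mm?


An open box. The internal width is 436 mm.

A 464×341 base slab with four walls standing on it — an open box. The base is 464 mm wide and the walls are 14 mm thick, so the internal width is 464 − 2 × 14 = 436 mm.


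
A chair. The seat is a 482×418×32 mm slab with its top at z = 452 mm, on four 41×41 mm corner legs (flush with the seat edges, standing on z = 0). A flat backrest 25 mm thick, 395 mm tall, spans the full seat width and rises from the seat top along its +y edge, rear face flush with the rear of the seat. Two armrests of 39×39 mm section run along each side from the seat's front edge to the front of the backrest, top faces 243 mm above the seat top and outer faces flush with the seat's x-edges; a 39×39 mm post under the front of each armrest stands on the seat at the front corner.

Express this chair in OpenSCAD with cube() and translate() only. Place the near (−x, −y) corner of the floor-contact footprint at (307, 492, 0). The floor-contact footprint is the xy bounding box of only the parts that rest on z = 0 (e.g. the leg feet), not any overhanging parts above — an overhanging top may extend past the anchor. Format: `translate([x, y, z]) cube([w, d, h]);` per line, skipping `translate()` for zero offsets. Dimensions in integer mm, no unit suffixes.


translate([307, 492, 420]) cube([482, 418, 32]);
translate([307, 492, 0]) cube([41, 41, 420]);
translate([748, 492, 0]) cube([41, 41, 420]);
translate([307, 869, 0]) cube([41, 41, 420]);
translate([748, 869, 0]) cube([41, 41, 420]);
translate([307, 885, 452]) cube([482, 25, 395]);
translate([307, 492, 656]) cube([39, 393, 39]);
translate([750, 492, 656]) cube([39, 393, 39]);
translate([307, 492, 452]) cube([39, 39, 204]);
translate([750, 492, 452]) cube([39, 39, 204]);


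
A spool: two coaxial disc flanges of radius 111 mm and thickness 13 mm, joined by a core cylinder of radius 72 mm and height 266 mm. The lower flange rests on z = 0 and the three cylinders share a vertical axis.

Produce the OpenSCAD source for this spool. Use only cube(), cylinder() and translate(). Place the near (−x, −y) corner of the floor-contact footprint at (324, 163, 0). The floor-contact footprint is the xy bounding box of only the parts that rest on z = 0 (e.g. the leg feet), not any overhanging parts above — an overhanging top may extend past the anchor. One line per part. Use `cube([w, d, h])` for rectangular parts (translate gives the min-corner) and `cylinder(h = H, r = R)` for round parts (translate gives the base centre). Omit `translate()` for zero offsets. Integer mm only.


translate([435, 274, 0]) cylinder(h = 13, r = 111);
translate([435, 274, 13]) cylinder(h = 266, r = 72);
translate([435, 274, 279]) cylinder(h = 13, r = 111);


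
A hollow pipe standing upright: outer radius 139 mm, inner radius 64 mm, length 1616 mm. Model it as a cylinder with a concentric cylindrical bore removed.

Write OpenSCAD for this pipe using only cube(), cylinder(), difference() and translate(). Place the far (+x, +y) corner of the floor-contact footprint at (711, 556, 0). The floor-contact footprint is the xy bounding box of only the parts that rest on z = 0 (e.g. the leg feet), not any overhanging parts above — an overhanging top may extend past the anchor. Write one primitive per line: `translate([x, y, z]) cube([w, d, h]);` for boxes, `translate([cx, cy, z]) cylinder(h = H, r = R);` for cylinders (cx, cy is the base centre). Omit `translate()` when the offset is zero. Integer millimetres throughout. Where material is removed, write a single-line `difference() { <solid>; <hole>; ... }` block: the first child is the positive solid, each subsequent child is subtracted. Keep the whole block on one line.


difference() { translate([572, 417, 0]) cylinder(h = 1616, r = 139); translate([572, 417, 0]) cylinder(h = 1616, r = 64); }


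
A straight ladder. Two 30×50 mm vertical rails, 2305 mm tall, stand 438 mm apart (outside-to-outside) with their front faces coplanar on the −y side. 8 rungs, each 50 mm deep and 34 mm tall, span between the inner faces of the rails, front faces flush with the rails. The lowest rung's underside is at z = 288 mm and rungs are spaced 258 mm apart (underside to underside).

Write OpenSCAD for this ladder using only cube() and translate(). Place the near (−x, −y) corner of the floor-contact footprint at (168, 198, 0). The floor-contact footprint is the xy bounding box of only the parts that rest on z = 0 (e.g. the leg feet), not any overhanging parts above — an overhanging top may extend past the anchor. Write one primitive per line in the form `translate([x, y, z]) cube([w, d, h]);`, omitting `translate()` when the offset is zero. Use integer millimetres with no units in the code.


translate([168, 198, 0]) cube([30, 50, 2305]);
translate([576, 198, 0]) cube([30, 50, 2305]);
translate([198, 198, 288]) cube([378, 50, 34]);
translate([198, 198, 546]) cube([378, 50, 34]);
translate([198, 198, 804]) cube([378, 50, 34]);
translate([198, 198, 1062]) cube([378, 50, 34]);
translate([198, 198, 1320]) cube([378, 50, 34]);
translate([198, 198, 1578]) cube([378, 50, 34]);
translate([198, 198, 1836]) cube([378, 50, 34]);
translate([198, 198, 2094]) cube([378, 50, 34]);


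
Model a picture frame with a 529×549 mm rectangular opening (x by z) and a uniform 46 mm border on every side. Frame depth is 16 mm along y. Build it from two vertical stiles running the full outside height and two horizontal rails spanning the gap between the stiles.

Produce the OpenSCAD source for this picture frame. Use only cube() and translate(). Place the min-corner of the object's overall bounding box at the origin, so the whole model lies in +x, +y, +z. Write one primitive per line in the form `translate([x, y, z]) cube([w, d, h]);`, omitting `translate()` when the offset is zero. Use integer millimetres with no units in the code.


cube([46, 16, 641]);
translate([575, 0, 0]) cube([46, 16, 641]);
translate([46, 0, 0]) cube([529, 16, 46]);
translate([46, 0, 595]) cube([529, 16, 46]);


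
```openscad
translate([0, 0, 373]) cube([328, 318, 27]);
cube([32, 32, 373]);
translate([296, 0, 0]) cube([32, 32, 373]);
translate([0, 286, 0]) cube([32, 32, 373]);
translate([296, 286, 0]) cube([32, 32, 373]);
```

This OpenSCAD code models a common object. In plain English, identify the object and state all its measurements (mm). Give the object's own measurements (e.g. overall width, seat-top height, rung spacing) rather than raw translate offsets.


A simple wooden stool: a rectangular seat 328 mm (x) by 318 mm (y), 27 mm thick, top face at z = 400 mm, on four square legs, each 32×32 mm in cross-section. The legs rest on z = 0, each flush with a corner of the seat.


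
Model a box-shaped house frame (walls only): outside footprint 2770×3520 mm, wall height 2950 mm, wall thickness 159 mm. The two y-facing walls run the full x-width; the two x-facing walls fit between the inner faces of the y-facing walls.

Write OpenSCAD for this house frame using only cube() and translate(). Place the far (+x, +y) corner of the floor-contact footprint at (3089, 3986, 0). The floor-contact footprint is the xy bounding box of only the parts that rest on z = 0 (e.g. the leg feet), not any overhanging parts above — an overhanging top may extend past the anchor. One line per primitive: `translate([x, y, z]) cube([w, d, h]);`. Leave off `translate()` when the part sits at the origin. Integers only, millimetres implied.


translate([319, 466, 0]) cube([2770, 159, 2950]);
translate([319, 3827, 0]) cube([2770, 159, 2950]);
translate([319, 625, 0]) cube([159, 3202, 2950]);
translate([2930, 625, 0]) cube([159, 3202, 2950]);


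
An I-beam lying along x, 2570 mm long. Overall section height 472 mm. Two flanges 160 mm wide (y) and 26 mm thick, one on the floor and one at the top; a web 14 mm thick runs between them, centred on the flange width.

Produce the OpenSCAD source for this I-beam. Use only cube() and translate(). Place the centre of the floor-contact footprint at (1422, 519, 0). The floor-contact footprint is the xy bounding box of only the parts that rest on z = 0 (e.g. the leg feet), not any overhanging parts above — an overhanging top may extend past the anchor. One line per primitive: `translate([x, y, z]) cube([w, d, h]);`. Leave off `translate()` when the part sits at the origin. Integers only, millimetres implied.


translate([137, 439, 0]) cube([2570, 160, 26]);
translate([137, 512, 26]) cube([2570, 14, 420]);
translate([137, 439, 446]) cube([2570, 160, 26]);


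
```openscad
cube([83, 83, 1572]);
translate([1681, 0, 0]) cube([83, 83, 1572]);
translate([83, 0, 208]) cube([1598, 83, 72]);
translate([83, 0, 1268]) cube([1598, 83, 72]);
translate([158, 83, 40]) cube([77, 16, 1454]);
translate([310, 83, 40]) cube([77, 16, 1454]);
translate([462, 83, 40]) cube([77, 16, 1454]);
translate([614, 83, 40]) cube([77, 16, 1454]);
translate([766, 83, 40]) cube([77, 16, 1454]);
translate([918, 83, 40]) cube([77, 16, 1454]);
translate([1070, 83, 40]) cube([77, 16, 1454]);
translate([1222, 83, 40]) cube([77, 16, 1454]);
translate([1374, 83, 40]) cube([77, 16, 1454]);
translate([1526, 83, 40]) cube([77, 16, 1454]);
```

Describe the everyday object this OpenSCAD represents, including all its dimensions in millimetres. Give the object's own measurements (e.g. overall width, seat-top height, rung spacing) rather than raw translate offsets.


A fence section. Two 83×83 mm posts, 1572 mm tall, stand on the floor with a clear span of 1598 mm between their inner faces. Two horizontal rails of 83×72 mm section span the gap between the posts with their undersides at z = 208 mm and z = 1268 mm, flush with the posts' −y face. 10 pickets, each 77 mm wide, 16 mm thick and 1454 mm tall, are fixed to the +y face of the rails with their bottoms at z = 40 mm, spaced across the span with a 75 mm gap after the −x post and between neighbouring pickets, with 78 mm left before the +x post.


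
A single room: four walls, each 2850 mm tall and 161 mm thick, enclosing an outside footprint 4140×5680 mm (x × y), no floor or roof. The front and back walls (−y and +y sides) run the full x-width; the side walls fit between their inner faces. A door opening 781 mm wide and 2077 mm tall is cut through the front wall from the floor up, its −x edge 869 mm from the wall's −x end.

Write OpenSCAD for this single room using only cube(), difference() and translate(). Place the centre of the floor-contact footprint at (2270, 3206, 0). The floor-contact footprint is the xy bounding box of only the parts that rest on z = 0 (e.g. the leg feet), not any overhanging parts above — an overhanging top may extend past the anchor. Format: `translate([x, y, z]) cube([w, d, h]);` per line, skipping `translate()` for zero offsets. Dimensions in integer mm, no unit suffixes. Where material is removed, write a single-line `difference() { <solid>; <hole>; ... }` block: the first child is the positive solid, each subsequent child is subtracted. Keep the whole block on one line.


difference() { translate([200, 366, 0]) cube([4140, 161, 2850]); translate([1069, 366, 0]) cube([781, 161, 2077]); }
translate([200, 5885, 0]) cube([4140, 161, 2850]);
translate([200, 527, 0]) cube([161, 5358, 2850]);
translate([4179, 527, 0]) cube([161, 5358, 2850]);


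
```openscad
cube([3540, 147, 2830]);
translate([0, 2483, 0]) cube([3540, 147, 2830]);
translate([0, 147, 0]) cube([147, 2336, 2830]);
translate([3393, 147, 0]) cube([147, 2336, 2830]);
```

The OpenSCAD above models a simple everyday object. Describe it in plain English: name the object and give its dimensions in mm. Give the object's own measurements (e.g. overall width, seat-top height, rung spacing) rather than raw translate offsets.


The wall frame of a small rectangular building: four walls, each 2830 mm tall and 147 mm thick, enclosing a footprint 3540 mm (x) by 2630 mm (y) outside-to-outside, with no floor or roof. The front and back walls (the −y and +y sides) span the full width; the two side walls fit between them.


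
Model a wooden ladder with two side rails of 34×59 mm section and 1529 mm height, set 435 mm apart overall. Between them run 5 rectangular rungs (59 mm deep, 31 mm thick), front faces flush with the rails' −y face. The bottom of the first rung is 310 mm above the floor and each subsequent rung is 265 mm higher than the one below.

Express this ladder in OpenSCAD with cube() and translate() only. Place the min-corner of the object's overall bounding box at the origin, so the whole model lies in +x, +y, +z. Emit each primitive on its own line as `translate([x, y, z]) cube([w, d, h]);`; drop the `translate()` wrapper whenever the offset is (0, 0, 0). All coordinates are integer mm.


cube([34, 59, 1529]);
translate([401, 0, 0]) cube([34, 59, 1529]);
translate([34, 0, 310]) cube([367, 59, 31]);
translate([34, 0, 575]) cube([367, 59, 31]);
translate([34, 0, 840]) cube([367, 59, 31]);
translate([34, 0, 1105]) cube([367, 59, 31]);
translate([34, 0, 1370]) cube([367, 59, 31]);


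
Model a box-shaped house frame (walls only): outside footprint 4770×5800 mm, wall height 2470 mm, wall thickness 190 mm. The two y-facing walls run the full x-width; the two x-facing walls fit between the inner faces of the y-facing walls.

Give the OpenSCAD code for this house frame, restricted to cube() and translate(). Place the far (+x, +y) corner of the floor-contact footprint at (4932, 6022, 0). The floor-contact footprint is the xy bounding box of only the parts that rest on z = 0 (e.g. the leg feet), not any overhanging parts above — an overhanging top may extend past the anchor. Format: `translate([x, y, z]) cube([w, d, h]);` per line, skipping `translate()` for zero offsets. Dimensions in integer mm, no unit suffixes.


translate([162, 222, 0]) cube([4770, 190, 2470]);
translate([162, 5832, 0]) cube([4770, 190, 2470]);
translate([162, 412, 0]) cube([190, 5420, 2470]);
translate([4742, 412, 0]) cube([190, 5420, 2470]);


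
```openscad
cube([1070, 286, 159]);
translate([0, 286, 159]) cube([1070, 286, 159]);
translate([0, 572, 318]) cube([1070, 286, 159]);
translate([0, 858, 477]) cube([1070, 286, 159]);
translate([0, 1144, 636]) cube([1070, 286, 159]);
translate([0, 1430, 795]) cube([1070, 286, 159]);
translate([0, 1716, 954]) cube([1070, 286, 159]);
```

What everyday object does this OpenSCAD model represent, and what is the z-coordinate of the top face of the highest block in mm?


A staircase. The total rise is 1113 mm.

7 identical blocks, each offset up and back from the previous — a staircase. Each step is 159 mm tall and there are 7 of them, so the total rise is 7 × 159 = 1113 mm.


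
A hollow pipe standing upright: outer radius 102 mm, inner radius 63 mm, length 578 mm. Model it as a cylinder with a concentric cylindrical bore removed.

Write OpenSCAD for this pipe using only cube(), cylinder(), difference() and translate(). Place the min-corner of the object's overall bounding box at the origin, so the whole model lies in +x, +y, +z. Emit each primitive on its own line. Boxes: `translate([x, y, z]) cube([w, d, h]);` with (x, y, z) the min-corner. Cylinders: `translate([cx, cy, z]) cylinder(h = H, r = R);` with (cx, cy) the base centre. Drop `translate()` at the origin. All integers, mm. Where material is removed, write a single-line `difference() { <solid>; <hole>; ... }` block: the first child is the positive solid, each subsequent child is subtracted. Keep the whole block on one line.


difference() { translate([102, 102, 0]) cylinder(h = 578, r = 102); translate([102, 102, 0]) cylinder(h = 578, r = 63); }


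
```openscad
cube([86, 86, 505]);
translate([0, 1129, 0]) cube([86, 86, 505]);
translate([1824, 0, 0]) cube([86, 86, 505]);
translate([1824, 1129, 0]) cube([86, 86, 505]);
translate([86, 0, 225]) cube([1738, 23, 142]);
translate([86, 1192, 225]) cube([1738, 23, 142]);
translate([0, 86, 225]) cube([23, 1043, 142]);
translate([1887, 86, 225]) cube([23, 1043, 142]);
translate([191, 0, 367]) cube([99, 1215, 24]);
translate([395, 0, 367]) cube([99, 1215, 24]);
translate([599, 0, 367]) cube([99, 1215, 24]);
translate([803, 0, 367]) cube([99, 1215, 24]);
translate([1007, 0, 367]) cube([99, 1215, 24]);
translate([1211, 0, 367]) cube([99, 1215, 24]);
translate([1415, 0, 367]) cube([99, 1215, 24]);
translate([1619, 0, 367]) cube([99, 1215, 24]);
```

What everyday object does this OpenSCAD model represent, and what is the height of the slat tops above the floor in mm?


A bed frame. The slat-top height is 391 mm.

Four posts, four rails, and a row of slats — a bed frame. Slats sit on the rails at z = 225 + 142 = 367; with slat thickness 24, the top is 391 mm.
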